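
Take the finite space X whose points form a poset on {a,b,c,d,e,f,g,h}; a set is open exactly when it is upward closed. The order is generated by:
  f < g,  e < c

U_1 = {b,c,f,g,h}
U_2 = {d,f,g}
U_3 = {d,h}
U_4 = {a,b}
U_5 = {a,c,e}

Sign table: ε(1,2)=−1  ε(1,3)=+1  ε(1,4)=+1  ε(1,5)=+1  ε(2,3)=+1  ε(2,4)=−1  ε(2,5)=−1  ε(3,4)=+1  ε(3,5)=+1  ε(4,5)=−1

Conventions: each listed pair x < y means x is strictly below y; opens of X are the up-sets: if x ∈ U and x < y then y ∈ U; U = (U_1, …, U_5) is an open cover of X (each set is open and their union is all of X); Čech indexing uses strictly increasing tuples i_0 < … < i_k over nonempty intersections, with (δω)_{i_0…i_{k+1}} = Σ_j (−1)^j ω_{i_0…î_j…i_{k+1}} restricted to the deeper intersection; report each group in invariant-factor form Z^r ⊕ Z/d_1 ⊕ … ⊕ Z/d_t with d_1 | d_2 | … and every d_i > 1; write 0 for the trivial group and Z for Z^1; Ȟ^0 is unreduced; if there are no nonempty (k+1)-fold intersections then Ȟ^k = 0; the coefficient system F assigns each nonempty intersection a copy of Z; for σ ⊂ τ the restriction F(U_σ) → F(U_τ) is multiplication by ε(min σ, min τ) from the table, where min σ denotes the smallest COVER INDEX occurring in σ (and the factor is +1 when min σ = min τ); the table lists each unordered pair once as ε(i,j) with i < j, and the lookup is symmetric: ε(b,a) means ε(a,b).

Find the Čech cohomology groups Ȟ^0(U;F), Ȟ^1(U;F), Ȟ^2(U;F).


Ȟ^0 = 0,  Ȟ^1 = Z ⊕ Z/2,  Ȟ^2 = 0

nerve of the cover:
  U12={f,g} U13={h} U14={b} U15={c} U23={d} U45={a}
C dims 5,6; δ0: rk 5, SNF 1^4·2
Ȟ^0 = (5 − 5) − 0 = 0, so Ȟ^0 ≅ 0
Ȟ^1 = (6 − 0) − 5 = 1 plus torsion [2], so Ȟ^1 ≅ Z ⊕ Z/2
Ȟ^2 = (0 − 0) − 0 = 0, so Ȟ^2 ≅ 0


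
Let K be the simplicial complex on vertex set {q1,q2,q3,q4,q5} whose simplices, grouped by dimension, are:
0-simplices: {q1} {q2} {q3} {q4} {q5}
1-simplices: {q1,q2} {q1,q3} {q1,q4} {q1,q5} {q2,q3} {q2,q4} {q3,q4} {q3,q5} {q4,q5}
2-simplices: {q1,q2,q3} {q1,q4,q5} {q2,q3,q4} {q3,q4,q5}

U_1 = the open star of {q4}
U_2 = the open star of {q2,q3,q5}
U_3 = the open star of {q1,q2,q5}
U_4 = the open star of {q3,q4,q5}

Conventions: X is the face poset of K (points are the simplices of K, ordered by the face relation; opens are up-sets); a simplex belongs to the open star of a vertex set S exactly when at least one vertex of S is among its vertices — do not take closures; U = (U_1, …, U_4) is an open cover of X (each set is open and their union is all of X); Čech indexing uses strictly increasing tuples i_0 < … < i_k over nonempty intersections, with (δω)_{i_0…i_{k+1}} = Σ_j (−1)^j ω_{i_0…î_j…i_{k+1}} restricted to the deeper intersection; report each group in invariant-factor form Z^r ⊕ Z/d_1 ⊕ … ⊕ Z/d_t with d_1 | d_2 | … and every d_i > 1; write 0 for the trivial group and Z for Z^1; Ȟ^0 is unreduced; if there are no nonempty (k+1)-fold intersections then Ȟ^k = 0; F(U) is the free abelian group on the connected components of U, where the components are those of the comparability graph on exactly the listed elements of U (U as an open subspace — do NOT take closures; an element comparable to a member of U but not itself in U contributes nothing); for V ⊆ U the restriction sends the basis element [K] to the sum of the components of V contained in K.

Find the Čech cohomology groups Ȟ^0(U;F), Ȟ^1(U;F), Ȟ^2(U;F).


Ȟ^0 ≅ Z, Ȟ^1 ≅ Z and Ȟ^2 ≅ 0

nerve of the cover:
  U1={{q4},{q1,q4},{q2,q4},{q3,q4},{q4,q5},{q1,q4,q5},{q2,q3,q4},{q3,q4,q5}} U2={{q2},{q3},{q5},{q1,q2},{q1,q3},{q1,q5},{q2,q3},{q2,q4},{q3,q4},{q3,q5},{q4,q5},{q1,q2,q3},{q1,q4,q5},{q2,q3,q4},{q3,q4,q5}} U3={{q1},{q2},{q5},{q1,q2},{q1,q3},{q1,q4},{q1,q5},{q2,q3},{q2,q4},{q3,q5},{q4,q5},{q1,q2,q3},{q1,q4,q5},{q2,q3,q4},{q3,q4,q5}} U4={{q3},{q4},{q5},{q1,q3},{q1,q4},{q1,q5},{q2,q3},{q2,q4},{q3,q4},{q3,q5},{q4,q5},{q1,q2,q3},{q1,q4,q5},{q2,q3,q4},{q3,q4,q5}}
  U12={{q2,q4},{q3,q4},{q4,q5},{q1,q4,q5},{q2,q3,q4},{q3,q4,q5}} U13={{q1,q4},{q2,q4},{q4,q5},{q1,q4,q5},{q2,q3,q4},{q3,q4,q5}} U14={{q4},{q1,q4},{q2,q4},{q3,q4},{q4,q5},{q1,q4,q5},{q2,q3,q4},{q3,q4,q5}} U23={{q2},{q5},{q1,q2},{q1,q3},{q1,q5},{q2,q3},{q2,q4},{q3,q5},{q4,q5},{q1,q2,q3},{q1,q4,q5},{q2,q3,q4},{q3,q4,q5}} U24={{q3},{q5},{q1,q3},{q1,q5},{q2,q3},{q2,q4},{q3,q4},{q3,q5},{q4,q5},{q1,q2,q3},{q1,q4,q5},{q2,q3,q4},{q3,q4,q5}} U34={{q5},{q1,q3},{q1,q4},{q1,q5},{q2,q3},{q2,q4},{q3,q5},{q4,q5},{q1,q2,q3},{q1,q4,q5},{q2,q3,q4},{q3,q4,q5}}
  U123={{q2,q4},{q4,q5},{q1,q4,q5},{q2,q3,q4},{q3,q4,q5}} U124={{q2,q4},{q3,q4},{q4,q5},{q1,q4,q5},{q2,q3,q4},{q3,q4,q5}} U134={{q1,q4},{q2,q4},{q4,q5},{q1,q4,q5},{q2,q3,q4},{q3,q4,q5}} U234={{q5},{q1,q3},{q1,q5},{q2,q3},{q2,q4},{q3,q5},{q4,q5},{q1,q2,q3},{q1,q4,q5},{q2,q3,q4},{q3,q4,q5}}
  U1234={{q2,q4},{q4,q5},{q1,q4,q5},{q2,q3,q4},{q3,q4,q5}}
components per intersection:
  U1: {{q4},{q1,q4},{q2,q4},{q3,q4},{q4,q5},{q1,q4,q5},{q2,q3,q4},{q3,q4,q5}}
  U2: {{q2},{q3},{q5},{q1,q2},{q1,q3},{q1,q5},{q2,q3},{q2,q4},{q3,q4},{q3,q5},{q4,q5},{q1,q2,q3},{q1,q4,q5},{q2,q3,q4},{q3,q4,q5}}
  U3: {{q1},{q2},{q5},{q1,q2},{q1,q3},{q1,q4},{q1,q5},{q2,q3},{q2,q4},{q3,q5},{q4,q5},{q1,q2,q3},{q1,q4,q5},{q2,q3,q4},{q3,q4,q5}}
  U4: {{q3},{q4},{q5},{q1,q3},{q1,q4},{q1,q5},{q2,q3},{q2,q4},{q3,q4},{q3,q5},{q4,q5},{q1,q2,q3},{q1,q4,q5},{q2,q3,q4},{q3,q4,q5}}
  U12: {{q2,q4},{q3,q4},{q4,q5},{q1,q4,q5},{q2,q3,q4},{q3,q4,q5}}
  U13: {{q1,q4},{q4,q5},{q1,q4,q5},{q3,q4,q5}} {{q2,q4},{q2,q3,q4}}
  U14: {{q4},{q1,q4},{q2,q4},{q3,q4},{q4,q5},{q1,q4,q5},{q2,q3,q4},{q3,q4,q5}}
  U23: {{q2},{q1,q2},{q1,q3},{q2,q3},{q2,q4},{q1,q2,q3},{q2,q3,q4}} {{q5},{q1,q5},{q3,q5},{q4,q5},{q1,q4,q5},{q3,q4,q5}}
  U24: {{q3},{q5},{q1,q3},{q1,q5},{q2,q3},{q2,q4},{q3,q4},{q3,q5},{q4,q5},{q1,q2,q3},{q1,q4,q5},{q2,q3,q4},{q3,q4,q5}}
  U34: {{q5},{q1,q4},{q1,q5},{q3,q5},{q4,q5},{q1,q4,q5},{q3,q4,q5}} {{q1,q3},{q2,q3},{q2,q4},{q1,q2,q3},{q2,q3,q4}}
  U123: {{q2,q4},{q2,q3,q4}} {{q4,q5},{q1,q4,q5},{q3,q4,q5}}
  U124: {{q2,q4},{q3,q4},{q4,q5},{q1,q4,q5},{q2,q3,q4},{q3,q4,q5}}
  U134: {{q1,q4},{q4,q5},{q1,q4,q5},{q3,q4,q5}} {{q2,q4},{q2,q3,q4}}
  U234: {{q5},{q1,q5},{q3,q5},{q4,q5},{q1,q4,q5},{q3,q4,q5}} {{q1,q3},{q2,q3},{q2,q4},{q1,q2,q3},{q2,q3,q4}}
  U1234: {{q2,q4},{q2,q3,q4}} {{q4,q5},{q1,q4,q5},{q3,q4,q5}}
C dims 4,9,7,2; δ0: rk 3, SNF 1^3; δ1: rk 5, SNF 1^5; δ2: rk 2, SNF 1^2
Ȟ^0 = (4 − 3) − 0 = 1, so Ȟ^0 ≅ Z
Ȟ^1 = (9 − 5) − 3 = 1, so Ȟ^1 ≅ Z
Ȟ^2 = (7 − 2) − 5 = 0, so Ȟ^2 ≅ 0


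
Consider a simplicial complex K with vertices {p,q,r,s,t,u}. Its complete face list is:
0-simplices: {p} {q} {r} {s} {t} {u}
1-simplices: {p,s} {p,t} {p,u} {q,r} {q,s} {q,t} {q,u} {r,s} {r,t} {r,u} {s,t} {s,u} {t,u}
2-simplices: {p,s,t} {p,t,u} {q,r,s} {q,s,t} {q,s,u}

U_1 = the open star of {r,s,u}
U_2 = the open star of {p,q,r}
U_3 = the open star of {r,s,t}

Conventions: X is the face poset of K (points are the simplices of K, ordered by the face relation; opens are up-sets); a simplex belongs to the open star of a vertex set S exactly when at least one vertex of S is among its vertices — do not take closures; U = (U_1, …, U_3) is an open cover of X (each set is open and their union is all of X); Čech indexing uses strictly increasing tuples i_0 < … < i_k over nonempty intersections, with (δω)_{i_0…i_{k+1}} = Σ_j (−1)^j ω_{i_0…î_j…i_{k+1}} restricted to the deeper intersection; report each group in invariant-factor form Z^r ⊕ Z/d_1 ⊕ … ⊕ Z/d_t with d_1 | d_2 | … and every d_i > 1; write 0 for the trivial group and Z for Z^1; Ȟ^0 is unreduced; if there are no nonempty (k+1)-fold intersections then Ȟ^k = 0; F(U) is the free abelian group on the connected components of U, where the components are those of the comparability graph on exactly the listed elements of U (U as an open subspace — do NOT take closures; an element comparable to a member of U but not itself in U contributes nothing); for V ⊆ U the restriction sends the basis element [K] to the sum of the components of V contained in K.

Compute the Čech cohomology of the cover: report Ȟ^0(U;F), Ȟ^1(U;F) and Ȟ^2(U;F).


nerve simplices:
  U1={{r},{s},{u},{p,s},{p,u},{q,r},{q,s},{q,u},{r,s},{r,t},{r,u},{s,t},{s,u},{t,u},{p,s,t},{p,t,u},{q,r,s},{q,s,t},{q,s,u}} U2={{p},{q},{r},{p,s},{p,t},{p,u},{q,r},{q,s},{q,t},{q,u},{r,s},{r,t},{r,u},{p,s,t},{p,t,u},{q,r,s},{q,s,t},{q,s,u}} U3={{r},{s},{t},{p,s},{p,t},{q,r},{q,s},{q,t},{r,s},{r,t},{r,u},{s,t},{s,u},{t,u},{p,s,t},{p,t,u},{q,r,s},{q,s,t},{q,s,u}}
  U12={{r},{p,s},{p,u},{q,r},{q,s},{q,u},{r,s},{r,t},{r,u},{p,s,t},{p,t,u},{q,r,s},{q,s,t},{q,s,u}} U13={{r},{s},{p,s},{q,r},{q,s},{r,s},{r,t},{r,u},{s,t},{s,u},{t,u},{p,s,t},{p,t,u},{q,r,s},{q,s,t},{q,s,u}} U23={{r},{p,s},{p,t},{q,r},{q,s},{q,t},{r,s},{r,t},{r,u},{p,s,t},{p,t,u},{q,r,s},{q,s,t},{q,s,u}}
  U123={{r},{p,s},{q,r},{q,s},{r,s},{r,t},{r,u},{p,s,t},{p,t,u},{q,r,s},{q,s,t},{q,s,u}}
components per intersection:
  U1: {{r},{s},{u},{p,s},{p,u},{q,r},{q,s},{q,u},{r,s},{r,t},{r,u},{s,t},{s,u},{t,u},{p,s,t},{p,t,u},{q,r,s},{q,s,t},{q,s,u}}
  U2: {{p},{p,s},{p,t},{p,u},{p,s,t},{p,t,u}} {{q},{r},{q,r},{q,s},{q,t},{q,u},{r,s},{r,t},{r,u},{q,r,s},{q,s,t},{q,s,u}}
  U3: {{r},{s},{t},{p,s},{p,t},{q,r},{q,s},{q,t},{r,s},{r,t},{r,u},{s,t},{s,u},{t,u},{p,s,t},{p,t,u},{q,r,s},{q,s,t},{q,s,u}}
  U12: {{r},{q,r},{q,s},{q,u},{r,s},{r,t},{r,u},{q,r,s},{q,s,t},{q,s,u}} {{p,s},{p,s,t}} {{p,u},{p,t,u}}
  U13: {{r},{s},{p,s},{q,r},{q,s},{r,s},{r,t},{r,u},{s,t},{s,u},{p,s,t},{q,r,s},{q,s,t},{q,s,u}} {{t,u},{p,t,u}}
  U23: {{r},{q,r},{q,s},{q,t},{r,s},{r,t},{r,u},{q,r,s},{q,s,t},{q,s,u}} {{p,s},{p,t},{p,s,t},{p,t,u}}
  U123: {{r},{q,r},{q,s},{r,s},{r,t},{r,u},{q,r,s},{q,s,t},{q,s,u}} {{p,s},{p,s,t}} {{p,t,u}}
C dims 4,7,3; δ0: rk 3, SNF 1^3; δ1: rk 3, SNF 1^3
degree 0: 4−3−0 = 1 → Ȟ^0 ≅ Z
degree 1: 7−3−3 = 1 → Ȟ^1 ≅ Z
degree 2: 3−0−3 = 0 → Ȟ^2 ≅ 0

Ȟ^0 ≅ Z, Ȟ^1 ≅ Z, Ȟ^2 ≅ 0


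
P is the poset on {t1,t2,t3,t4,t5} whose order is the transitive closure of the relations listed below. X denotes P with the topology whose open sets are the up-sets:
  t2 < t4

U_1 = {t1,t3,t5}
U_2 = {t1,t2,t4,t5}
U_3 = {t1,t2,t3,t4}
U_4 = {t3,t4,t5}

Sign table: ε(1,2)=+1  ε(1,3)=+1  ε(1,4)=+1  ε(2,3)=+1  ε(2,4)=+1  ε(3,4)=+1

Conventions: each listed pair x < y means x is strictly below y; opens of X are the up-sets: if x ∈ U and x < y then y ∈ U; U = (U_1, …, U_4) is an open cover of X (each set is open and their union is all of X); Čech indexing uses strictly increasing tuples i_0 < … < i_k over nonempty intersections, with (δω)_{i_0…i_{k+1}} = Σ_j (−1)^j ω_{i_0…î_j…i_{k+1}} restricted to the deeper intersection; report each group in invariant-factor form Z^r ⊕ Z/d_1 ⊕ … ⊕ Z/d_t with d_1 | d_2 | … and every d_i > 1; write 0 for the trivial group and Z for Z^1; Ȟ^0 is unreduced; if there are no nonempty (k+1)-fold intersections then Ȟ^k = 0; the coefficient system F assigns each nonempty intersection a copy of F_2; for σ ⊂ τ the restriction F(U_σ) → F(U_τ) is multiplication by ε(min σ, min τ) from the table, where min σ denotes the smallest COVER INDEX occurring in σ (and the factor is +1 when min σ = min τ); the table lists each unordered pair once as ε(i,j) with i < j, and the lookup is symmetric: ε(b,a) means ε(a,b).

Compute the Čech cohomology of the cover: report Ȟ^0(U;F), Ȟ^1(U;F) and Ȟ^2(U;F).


cover nerve:
  U12={t1,t5} U13={t1,t3} U14={t3,t5} U23={t1,t2,t4} U24={t4,t5} U34={t3,t4}
  U123={t1} U124={t5} U134={t3} U234={t4}
C dims 4,6,4; δ0: rk_F2 3; δ1: rk_F2 3
Ȟ^0: (4−3)−0=1 ⇒ Z/2
Ȟ^1: (6−3)−3=0 ⇒ 0
Ȟ^2: (4−0)−3=1 ⇒ Z/2

Ȟ^0 = Z/2, Ȟ^1 = 0, Ȟ^2 = Z/2


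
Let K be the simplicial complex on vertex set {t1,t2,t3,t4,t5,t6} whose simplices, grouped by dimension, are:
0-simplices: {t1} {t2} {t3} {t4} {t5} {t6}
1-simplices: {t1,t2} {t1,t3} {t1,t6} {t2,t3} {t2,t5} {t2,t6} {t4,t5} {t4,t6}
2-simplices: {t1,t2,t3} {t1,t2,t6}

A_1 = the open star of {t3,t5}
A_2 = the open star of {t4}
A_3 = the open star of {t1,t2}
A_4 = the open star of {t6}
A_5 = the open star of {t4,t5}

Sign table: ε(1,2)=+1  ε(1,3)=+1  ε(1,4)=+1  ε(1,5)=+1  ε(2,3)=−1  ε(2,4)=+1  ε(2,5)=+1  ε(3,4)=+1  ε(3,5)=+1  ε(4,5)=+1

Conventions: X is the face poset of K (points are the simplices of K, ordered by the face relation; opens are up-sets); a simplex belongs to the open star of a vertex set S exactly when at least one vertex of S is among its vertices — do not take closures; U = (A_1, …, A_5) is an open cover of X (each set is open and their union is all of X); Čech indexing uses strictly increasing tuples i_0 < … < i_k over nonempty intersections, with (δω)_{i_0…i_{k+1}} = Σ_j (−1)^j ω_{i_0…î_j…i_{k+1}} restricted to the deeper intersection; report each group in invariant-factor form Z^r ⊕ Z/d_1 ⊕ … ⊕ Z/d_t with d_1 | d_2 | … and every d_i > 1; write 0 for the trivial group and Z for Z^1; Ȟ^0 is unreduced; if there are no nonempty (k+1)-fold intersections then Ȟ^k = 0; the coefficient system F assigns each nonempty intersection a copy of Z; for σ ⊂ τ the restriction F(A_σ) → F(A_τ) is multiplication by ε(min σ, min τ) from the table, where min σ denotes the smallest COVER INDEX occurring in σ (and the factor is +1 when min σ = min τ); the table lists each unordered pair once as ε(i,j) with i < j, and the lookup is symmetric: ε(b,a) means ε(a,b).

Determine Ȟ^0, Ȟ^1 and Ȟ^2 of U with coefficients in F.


Ȟ^0 = Z; Ȟ^1 = Z; Ȟ^2 = 0

nonempty overlaps:
  A1={{t3},{t5},{t1,t3},{t2,t3},{t2,t5},{t4,t5},{t1,t2,t3}} A2={{t4},{t4,t5},{t4,t6}} A3={{t1},{t2},{t1,t2},{t1,t3},{t1,t6},{t2,t3},{t2,t5},{t2,t6},{t1,t2,t3},{t1,t2,t6}} A4={{t6},{t1,t6},{t2,t6},{t4,t6},{t1,t2,t6}} A5={{t4},{t5},{t2,t5},{t4,t5},{t4,t6}}
  A12={{t4,t5}} A13={{t1,t3},{t2,t3},{t2,t5},{t1,t2,t3}} A15={{t5},{t2,t5},{t4,t5}} A24={{t4,t6}} A25={{t4},{t4,t5},{t4,t6}} A34={{t1,t6},{t2,t6},{t1,t2,t6}} A35={{t2,t5}} A45={{t4,t6}}
  A125={{t4,t5}} A135={{t2,t5}} A245={{t4,t6}}
C dims 5,8,3; δ0: rk 4, SNF 1^4; δ1: rk 3, SNF 1^3
degree 0: 5−4−0 = 1 → Ȟ^0 ≅ Z
degree 1: 8−3−4 = 1 → Ȟ^1 ≅ Z
degree 2: 3−0−3 = 0 → Ȟ^2 ≅ 0


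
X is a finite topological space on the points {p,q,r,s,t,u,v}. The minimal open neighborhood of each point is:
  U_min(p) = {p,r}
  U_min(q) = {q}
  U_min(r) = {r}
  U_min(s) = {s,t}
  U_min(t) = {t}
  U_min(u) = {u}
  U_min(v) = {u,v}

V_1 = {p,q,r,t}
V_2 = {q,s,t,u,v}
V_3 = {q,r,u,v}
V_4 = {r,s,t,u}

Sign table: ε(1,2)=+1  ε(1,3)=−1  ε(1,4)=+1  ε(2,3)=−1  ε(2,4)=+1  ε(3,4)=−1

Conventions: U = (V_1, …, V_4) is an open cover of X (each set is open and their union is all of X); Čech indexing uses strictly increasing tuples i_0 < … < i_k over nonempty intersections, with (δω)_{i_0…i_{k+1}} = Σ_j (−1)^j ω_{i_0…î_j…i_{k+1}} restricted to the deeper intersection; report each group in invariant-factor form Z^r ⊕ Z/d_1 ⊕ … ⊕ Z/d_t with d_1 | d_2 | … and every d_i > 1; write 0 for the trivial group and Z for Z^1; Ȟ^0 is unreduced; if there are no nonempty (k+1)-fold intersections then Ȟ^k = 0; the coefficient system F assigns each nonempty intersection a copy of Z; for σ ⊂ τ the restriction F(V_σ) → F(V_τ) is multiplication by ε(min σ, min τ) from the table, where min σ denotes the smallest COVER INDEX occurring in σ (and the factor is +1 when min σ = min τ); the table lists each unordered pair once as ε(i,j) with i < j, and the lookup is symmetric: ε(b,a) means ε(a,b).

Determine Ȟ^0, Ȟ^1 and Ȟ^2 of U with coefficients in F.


Ȟ^0 = Z; Ȟ^1 = 0; Ȟ^2 = Z

intersection data:
  V12={q,t} V13={q,r} V14={r,t} V23={q,u,v} V24={s,t,u} V34={r,u}
  V123={q} V124={t} V134={r} V234={u}
C dims 4,6,4; δ0: rk 3, SNF 1^3; δ1: rk 3, SNF 1^3
Ȟ^0 = (4 − 3) − 0 = 1, so Ȟ^0 ≅ Z
Ȟ^1 = (6 − 3) − 3 = 0, so Ȟ^1 ≅ 0
Ȟ^2 = (4 − 0) − 3 = 1, so Ȟ^2 ≅ Z


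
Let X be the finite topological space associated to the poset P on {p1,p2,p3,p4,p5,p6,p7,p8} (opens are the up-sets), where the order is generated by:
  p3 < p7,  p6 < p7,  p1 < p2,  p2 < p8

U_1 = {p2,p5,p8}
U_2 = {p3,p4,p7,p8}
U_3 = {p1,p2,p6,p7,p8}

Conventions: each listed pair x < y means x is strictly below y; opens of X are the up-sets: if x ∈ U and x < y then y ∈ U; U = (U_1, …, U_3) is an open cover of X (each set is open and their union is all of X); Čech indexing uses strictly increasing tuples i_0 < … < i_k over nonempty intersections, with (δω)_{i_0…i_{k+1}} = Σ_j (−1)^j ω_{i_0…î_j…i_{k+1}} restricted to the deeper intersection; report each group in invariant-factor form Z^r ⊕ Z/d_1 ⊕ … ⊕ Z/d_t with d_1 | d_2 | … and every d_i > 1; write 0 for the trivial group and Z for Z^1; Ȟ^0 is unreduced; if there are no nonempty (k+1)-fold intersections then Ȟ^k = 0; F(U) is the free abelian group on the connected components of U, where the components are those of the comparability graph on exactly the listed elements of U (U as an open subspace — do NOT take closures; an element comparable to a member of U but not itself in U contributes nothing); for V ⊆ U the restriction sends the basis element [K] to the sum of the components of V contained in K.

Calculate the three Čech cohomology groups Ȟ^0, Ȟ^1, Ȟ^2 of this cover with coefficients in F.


Ȟ^0(U;F) ≅ Z^4,  Ȟ^1(U;F) ≅ 0,  Ȟ^2(U;F) ≅ 0

nerve of the cover:
  U12={p8} U13={p2,p8} U23={p7,p8}
  U123={p8}
components per intersection:
  U1: {p2,p8} {p5}
  U2: {p3,p7} {p4} {p8}
  U3: {p1,p2,p8} {p6,p7}
  U12: {p8}
  U13: {p2,p8}
  U23: {p7} {p8}
  U123: {p8}
C dims 7,4,1; δ0: rk 3, SNF 1^3; δ1: rk 1, SNF 1^1
Ȟ^0 = (7 − 3) − 0 = 4, so Ȟ^0 ≅ Z^4
Ȟ^1 = (4 − 1) − 3 = 0, so Ȟ^1 ≅ 0
Ȟ^2 = (1 − 0) − 1 = 0, so Ȟ^2 ≅ 0


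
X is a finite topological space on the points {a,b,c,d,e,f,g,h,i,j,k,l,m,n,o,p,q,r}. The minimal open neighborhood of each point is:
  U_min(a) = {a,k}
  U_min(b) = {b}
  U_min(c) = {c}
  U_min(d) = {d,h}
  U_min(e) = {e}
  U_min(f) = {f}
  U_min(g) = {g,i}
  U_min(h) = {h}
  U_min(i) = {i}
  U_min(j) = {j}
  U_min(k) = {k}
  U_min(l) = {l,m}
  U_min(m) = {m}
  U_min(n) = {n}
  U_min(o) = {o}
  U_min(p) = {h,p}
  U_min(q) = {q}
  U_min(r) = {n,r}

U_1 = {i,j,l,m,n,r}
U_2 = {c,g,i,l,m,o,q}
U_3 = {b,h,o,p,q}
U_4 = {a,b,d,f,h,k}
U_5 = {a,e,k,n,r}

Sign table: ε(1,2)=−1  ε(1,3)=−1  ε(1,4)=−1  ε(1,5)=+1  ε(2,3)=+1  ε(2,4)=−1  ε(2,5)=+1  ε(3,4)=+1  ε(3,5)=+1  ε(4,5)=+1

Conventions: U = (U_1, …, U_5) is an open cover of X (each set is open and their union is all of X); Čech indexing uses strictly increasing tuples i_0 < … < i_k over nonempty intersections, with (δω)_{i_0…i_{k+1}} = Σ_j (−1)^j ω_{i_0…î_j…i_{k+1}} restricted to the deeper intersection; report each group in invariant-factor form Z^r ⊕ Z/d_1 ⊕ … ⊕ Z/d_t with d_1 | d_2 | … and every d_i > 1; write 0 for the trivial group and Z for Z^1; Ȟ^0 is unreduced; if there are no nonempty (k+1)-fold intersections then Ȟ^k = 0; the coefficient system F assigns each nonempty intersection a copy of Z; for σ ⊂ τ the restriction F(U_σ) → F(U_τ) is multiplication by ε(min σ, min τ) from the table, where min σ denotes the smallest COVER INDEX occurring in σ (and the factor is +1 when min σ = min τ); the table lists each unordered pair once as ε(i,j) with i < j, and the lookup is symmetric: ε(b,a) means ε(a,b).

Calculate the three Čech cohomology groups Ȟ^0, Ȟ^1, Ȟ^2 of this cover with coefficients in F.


nerve simplices:
  U12={i,l,m} U15={n,r} U23={o,q} U34={b,h} U45={a,k}
C dims 5,5; δ0: rk 5, SNF 1^4·2
degree 0: 5−5−0 = 0 → Ȟ^0 ≅ 0
degree 1: 5−0−5 = 0 plus torsion [2] → Ȟ^1 ≅ Z/2
degree 2: 0−0−0 = 0 → Ȟ^2 ≅ 0

Ȟ^0 = 0,  Ȟ^1 = Z/2,  Ȟ^2 = 0


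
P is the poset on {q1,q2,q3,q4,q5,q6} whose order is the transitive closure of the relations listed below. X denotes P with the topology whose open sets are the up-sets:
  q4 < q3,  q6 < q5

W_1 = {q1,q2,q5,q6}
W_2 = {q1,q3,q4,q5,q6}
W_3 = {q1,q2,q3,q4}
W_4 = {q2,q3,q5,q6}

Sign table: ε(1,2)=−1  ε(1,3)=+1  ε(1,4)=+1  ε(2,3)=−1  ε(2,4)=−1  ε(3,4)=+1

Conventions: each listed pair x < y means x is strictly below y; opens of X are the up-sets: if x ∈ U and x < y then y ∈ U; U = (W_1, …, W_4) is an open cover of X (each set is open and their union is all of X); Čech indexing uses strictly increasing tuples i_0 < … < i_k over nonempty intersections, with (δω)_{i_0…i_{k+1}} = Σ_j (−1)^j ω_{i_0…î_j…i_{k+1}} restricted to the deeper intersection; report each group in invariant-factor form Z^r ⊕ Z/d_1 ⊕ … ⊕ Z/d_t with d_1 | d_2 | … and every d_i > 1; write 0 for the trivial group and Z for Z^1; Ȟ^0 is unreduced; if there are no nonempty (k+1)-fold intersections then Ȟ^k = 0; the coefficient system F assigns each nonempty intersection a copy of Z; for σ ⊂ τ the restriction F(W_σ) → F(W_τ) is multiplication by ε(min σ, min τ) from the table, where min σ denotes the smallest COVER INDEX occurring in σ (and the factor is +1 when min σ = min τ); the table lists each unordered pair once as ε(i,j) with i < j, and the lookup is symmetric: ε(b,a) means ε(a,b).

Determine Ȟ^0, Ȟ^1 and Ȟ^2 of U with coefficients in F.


Ȟ^0(U;F) ≅ Z, Ȟ^1(U;F) ≅ 0, Ȟ^2(U;F) ≅ Z

nonempty overlaps:
  W12={q1,q5,q6} W13={q1,q2} W14={q2,q5,q6} W23={q1,q3,q4} W24={q3,q5,q6} W34={q2,q3}
  W123={q1} W124={q5,q6} W134={q2} W234={q3}
C dims 4,6,4; δ0: rk 3, SNF 1^3; δ1: rk 3, SNF 1^3
degree 0: 4−3−0 = 1 → Ȟ^0 ≅ Z
degree 1: 6−3−3 = 0 → Ȟ^1 ≅ 0
degree 2: 4−0−3 = 1 → Ȟ^2 ≅ Z


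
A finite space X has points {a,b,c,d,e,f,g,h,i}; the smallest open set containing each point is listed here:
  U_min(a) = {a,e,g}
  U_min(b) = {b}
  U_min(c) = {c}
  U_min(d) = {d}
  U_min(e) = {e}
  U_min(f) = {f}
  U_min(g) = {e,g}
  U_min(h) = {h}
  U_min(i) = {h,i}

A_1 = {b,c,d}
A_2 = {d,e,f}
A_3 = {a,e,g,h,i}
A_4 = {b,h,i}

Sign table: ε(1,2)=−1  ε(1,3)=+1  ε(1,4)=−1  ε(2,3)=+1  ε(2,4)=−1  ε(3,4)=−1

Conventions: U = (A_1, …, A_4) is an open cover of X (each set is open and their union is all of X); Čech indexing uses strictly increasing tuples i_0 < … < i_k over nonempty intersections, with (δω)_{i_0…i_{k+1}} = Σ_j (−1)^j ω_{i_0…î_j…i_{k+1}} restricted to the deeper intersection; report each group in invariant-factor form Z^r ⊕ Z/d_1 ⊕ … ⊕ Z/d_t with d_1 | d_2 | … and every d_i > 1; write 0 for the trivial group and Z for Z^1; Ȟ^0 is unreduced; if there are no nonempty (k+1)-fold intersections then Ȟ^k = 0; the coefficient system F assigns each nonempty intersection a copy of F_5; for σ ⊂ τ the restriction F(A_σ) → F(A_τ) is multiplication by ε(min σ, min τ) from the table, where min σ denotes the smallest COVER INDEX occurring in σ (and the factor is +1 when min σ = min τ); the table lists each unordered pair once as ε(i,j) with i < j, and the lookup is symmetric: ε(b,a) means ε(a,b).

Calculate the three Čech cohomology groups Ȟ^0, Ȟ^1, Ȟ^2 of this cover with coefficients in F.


cover nerve:
  A12={d} A14={b} A23={e} A34={h,i}
C dims 4,4; δ0: rk_F5 4
Ȟ^0: (4−4)−0=0 ⇒ 0
Ȟ^1: (4−0)−4=0 ⇒ 0
Ȟ^2: (0−0)−0=0 ⇒ 0

Ȟ^0 = 0, Ȟ^1 = 0, Ȟ^2 = 0


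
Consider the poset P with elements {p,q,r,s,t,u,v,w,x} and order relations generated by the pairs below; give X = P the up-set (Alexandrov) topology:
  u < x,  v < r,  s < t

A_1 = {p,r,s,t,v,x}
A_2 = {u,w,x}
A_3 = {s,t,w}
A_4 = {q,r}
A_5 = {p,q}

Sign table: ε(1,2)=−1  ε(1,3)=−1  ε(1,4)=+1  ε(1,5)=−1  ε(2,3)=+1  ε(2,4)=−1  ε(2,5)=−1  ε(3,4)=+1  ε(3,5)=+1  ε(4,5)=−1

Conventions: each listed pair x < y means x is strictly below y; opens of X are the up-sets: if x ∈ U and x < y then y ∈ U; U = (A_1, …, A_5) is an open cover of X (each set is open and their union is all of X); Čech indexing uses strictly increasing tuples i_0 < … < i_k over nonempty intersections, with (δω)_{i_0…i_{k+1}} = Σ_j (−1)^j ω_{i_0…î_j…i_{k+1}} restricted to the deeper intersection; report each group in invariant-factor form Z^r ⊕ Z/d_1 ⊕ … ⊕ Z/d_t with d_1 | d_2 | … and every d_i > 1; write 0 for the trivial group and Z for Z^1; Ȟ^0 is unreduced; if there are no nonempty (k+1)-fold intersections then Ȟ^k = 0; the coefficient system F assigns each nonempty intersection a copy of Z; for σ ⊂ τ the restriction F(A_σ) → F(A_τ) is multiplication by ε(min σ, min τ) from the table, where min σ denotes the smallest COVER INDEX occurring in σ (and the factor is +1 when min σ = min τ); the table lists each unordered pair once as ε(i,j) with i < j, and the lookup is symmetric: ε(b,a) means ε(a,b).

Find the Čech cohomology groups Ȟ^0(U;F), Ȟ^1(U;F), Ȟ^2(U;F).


Ȟ^0 = Z, Ȟ^1 = Z^2 and Ȟ^2 = 0

nonempty overlaps:
  A12={x} A13={s,t} A14={r} A15={p} A23={w} A45={q}
C dims 5,6; δ0: rk 4, SNF 1^4
degree 0: 5−4−0 = 1 → Ȟ^0 ≅ Z
degree 1: 6−0−4 = 2 → Ȟ^1 ≅ Z^2
degree 2: 0−0−0 = 0 → Ȟ^2 ≅ 0


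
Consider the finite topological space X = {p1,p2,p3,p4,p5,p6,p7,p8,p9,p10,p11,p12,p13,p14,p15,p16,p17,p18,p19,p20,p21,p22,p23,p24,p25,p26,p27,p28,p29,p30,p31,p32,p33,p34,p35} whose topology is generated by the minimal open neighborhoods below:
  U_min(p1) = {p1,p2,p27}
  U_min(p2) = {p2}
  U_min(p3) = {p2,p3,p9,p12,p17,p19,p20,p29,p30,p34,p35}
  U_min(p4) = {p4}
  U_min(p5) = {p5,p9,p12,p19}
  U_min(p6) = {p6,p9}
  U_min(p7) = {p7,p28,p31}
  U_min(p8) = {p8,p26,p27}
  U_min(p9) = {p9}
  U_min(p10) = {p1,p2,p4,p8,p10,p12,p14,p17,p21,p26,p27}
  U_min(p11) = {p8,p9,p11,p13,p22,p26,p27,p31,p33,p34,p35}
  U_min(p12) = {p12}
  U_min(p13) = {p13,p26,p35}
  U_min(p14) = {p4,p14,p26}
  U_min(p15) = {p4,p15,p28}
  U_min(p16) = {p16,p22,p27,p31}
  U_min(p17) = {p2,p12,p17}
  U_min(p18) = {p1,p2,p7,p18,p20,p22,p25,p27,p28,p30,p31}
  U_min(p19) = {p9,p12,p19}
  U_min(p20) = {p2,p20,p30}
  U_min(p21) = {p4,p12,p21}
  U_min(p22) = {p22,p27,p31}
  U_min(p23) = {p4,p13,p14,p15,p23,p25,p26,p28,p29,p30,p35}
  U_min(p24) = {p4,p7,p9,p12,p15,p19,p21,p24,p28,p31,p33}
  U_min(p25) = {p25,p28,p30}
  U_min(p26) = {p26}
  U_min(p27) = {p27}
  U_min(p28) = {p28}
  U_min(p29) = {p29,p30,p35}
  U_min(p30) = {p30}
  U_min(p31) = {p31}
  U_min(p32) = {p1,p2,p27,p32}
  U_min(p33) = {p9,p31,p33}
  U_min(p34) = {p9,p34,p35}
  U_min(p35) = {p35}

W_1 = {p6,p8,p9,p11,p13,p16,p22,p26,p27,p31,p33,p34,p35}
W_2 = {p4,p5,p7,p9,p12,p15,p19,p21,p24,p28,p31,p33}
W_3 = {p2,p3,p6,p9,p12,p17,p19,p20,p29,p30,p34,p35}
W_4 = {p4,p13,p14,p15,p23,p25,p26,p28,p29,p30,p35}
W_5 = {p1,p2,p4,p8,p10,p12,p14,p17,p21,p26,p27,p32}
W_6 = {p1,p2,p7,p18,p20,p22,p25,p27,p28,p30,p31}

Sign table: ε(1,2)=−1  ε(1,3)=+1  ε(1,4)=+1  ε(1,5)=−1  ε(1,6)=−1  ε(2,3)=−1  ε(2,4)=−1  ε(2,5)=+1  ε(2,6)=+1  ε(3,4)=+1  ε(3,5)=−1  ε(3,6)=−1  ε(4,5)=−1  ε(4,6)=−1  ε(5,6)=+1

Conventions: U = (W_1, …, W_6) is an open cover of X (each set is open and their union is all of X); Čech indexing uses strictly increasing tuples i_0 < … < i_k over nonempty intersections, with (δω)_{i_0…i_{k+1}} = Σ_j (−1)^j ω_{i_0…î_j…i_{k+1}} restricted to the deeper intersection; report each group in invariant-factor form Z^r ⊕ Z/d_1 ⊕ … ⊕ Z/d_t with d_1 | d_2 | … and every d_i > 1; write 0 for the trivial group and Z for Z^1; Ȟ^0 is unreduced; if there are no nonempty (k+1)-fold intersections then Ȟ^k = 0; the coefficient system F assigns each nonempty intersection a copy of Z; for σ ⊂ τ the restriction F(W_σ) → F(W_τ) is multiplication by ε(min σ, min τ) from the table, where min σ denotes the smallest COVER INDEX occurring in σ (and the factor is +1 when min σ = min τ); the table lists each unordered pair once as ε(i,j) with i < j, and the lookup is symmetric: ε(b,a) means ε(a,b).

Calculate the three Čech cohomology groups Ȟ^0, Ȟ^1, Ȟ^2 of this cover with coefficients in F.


nonempty overlaps:
  W12={p9,p31,p33} W13={p6,p9,p34,p35} W14={p13,p26,p35} W15={p8,p26,p27} W16={p22,p27,p31} W23={p9,p12,p19} W24={p4,p15,p28} W25={p4,p12,p21} W26={p7,p28,p31} W34={p29,p30,p35} W35={p2,p12,p17} W36={p2,p20,p30} W45={p4,p14,p26} W46={p25,p28,p30} W56={p1,p2,p27}
  W123={p9} W126={p31} W134={p35} W145={p26} W156={p27} W235={p12} W245={p4} W246={p28} W346={p30} W356={p2}
C dims 6,15,10; δ0: rk 5, SNF 1^5; δ1: rk 10, SNF 1^9·2
degree 0: 6−5−0 = 1 → Ȟ^0 ≅ Z
degree 1: 15−10−5 = 0 → Ȟ^1 ≅ 0
degree 2: 10−0−10 = 0 plus torsion [2] → Ȟ^2 ≅ Z/2

Ȟ^0 ≅ Z, Ȟ^1 ≅ 0, Ȟ^2 ≅ Z/2


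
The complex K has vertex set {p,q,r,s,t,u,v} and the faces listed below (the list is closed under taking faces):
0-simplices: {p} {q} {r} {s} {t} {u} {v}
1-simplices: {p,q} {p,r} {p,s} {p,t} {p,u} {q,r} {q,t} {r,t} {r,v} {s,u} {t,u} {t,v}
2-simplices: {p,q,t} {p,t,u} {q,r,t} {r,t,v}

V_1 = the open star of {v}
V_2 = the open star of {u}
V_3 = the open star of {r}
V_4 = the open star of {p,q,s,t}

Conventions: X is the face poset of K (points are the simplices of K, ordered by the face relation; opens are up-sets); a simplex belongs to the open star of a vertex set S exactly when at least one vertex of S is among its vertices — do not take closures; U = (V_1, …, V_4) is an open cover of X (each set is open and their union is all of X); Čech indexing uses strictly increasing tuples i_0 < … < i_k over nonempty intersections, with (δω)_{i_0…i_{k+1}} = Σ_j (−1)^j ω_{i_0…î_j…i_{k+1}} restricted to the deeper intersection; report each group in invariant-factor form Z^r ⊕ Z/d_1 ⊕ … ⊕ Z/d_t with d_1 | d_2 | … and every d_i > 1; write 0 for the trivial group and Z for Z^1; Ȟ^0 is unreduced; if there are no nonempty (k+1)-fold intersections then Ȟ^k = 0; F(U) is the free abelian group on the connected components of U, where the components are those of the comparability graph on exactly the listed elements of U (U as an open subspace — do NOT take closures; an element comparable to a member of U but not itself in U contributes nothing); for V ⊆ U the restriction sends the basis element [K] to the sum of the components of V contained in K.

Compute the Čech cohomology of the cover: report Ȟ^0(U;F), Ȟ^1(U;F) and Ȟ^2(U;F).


Ȟ^0 = Z, Ȟ^1 = Z^2 and Ȟ^2 = 0

intersection data:
  V1={{v},{r,v},{t,v},{r,t,v}} V2={{u},{p,u},{s,u},{t,u},{p,t,u}} V3={{r},{p,r},{q,r},{r,t},{r,v},{q,r,t},{r,t,v}} V4={{p},{q},{s},{t},{p,q},{p,r},{p,s},{p,t},{p,u},{q,r},{q,t},{r,t},{s,u},{t,u},{t,v},{p,q,t},{p,t,u},{q,r,t},{r,t,v}}
  V13={{r,v},{r,t,v}} V14={{t,v},{r,t,v}} V24={{p,u},{s,u},{t,u},{p,t,u}} V34={{p,r},{q,r},{r,t},{q,r,t},{r,t,v}}
  V134={{r,t,v}}
components per intersection:
  V1: {{v},{r,v},{t,v},{r,t,v}}
  V2: {{u},{p,u},{s,u},{t,u},{p,t,u}}
  V3: {{r},{p,r},{q,r},{r,t},{r,v},{q,r,t},{r,t,v}}
  V4: {{p},{q},{s},{t},{p,q},{p,r},{p,s},{p,t},{p,u},{q,r},{q,t},{r,t},{s,u},{t,u},{t,v},{p,q,t},{p,t,u},{q,r,t},{r,t,v}}
  V13: {{r,v},{r,t,v}}
  V14: {{t,v},{r,t,v}}
  V24: {{p,u},{t,u},{p,t,u}} {{s,u}}
  V34: {{p,r}} {{q,r},{r,t},{q,r,t},{r,t,v}}
  V134: {{r,t,v}}
C dims 4,6,1; δ0: rk 3, SNF 1^3; δ1: rk 1, SNF 1^1
Ȟ^0 = (4 − 3) − 0 = 1, so Ȟ^0 ≅ Z
Ȟ^1 = (6 − 1) − 3 = 2, so Ȟ^1 ≅ Z^2
Ȟ^2 = (1 − 0) − 1 = 0, so Ȟ^2 ≅ 0


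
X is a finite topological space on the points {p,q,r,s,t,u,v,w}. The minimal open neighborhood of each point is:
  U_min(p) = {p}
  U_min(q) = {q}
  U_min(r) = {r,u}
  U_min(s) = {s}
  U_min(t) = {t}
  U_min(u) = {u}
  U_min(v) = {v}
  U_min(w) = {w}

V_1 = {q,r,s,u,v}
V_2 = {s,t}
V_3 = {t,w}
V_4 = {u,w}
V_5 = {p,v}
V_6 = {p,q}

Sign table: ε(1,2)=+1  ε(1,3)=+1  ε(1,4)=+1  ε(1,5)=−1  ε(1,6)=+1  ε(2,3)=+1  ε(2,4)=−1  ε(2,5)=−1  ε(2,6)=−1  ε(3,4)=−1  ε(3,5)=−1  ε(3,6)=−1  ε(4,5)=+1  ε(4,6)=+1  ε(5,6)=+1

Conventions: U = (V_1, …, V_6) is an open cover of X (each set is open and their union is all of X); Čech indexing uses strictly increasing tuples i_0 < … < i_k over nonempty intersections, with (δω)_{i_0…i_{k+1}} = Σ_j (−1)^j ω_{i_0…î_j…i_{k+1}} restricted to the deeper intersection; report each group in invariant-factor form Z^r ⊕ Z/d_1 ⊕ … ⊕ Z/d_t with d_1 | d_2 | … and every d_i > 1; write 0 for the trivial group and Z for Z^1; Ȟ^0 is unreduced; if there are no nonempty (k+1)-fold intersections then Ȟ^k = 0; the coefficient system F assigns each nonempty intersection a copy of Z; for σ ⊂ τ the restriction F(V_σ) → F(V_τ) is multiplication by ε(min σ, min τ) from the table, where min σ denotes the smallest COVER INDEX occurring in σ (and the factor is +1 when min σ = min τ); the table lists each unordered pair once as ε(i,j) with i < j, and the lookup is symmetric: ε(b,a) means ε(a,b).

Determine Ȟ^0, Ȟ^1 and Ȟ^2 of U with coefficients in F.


intersection data:
  V12={s} V14={u} V15={v} V16={q} V23={t} V34={w} V56={p}
C dims 6,7; δ0: rk 6, SNF 1^5·2
Ȟ^0 = (6 − 6) − 0 = 0, so Ȟ^0 ≅ 0
Ȟ^1 = (7 − 0) − 6 = 1 plus torsion [2], so Ȟ^1 ≅ Z ⊕ Z/2
Ȟ^2 = (0 − 0) − 0 = 0, so Ȟ^2 ≅ 0

Ȟ^0 = 0, Ȟ^1 = Z ⊕ Z/2 and Ȟ^2 = 0


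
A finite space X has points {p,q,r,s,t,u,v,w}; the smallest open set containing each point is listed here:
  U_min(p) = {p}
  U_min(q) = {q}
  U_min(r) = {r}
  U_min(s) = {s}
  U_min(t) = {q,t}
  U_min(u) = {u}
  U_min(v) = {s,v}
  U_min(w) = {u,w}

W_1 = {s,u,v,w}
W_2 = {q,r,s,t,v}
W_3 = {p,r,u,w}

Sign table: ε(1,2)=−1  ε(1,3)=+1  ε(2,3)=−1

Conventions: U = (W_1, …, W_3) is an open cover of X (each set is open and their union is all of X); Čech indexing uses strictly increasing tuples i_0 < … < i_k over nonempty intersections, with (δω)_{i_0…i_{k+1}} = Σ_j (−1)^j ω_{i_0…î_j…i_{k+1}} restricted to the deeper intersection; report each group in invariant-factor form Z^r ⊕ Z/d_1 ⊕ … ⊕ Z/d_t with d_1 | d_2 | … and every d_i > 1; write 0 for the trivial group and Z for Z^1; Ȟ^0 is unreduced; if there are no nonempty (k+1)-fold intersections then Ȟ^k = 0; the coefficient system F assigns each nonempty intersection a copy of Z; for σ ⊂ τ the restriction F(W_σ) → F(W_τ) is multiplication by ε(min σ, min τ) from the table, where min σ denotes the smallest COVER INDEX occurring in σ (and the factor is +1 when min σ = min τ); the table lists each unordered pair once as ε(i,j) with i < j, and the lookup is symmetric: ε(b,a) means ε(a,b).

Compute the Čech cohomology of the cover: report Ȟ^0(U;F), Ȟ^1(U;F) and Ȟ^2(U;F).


nerve of the cover:
  W12={s,v} W13={u,w} W23={r}
C dims 3,3; δ0: rk 2, SNF 1^2
Ȟ^0 = (3 − 2) − 0 = 1, so Ȟ^0 ≅ Z
Ȟ^1 = (3 − 0) − 2 = 1, so Ȟ^1 ≅ Z
Ȟ^2 = (0 − 0) − 0 = 0, so Ȟ^2 ≅ 0

Ȟ^0(U;F) ≅ Z, Ȟ^1(U;F) ≅ Z and Ȟ^2(U;F) ≅ 0


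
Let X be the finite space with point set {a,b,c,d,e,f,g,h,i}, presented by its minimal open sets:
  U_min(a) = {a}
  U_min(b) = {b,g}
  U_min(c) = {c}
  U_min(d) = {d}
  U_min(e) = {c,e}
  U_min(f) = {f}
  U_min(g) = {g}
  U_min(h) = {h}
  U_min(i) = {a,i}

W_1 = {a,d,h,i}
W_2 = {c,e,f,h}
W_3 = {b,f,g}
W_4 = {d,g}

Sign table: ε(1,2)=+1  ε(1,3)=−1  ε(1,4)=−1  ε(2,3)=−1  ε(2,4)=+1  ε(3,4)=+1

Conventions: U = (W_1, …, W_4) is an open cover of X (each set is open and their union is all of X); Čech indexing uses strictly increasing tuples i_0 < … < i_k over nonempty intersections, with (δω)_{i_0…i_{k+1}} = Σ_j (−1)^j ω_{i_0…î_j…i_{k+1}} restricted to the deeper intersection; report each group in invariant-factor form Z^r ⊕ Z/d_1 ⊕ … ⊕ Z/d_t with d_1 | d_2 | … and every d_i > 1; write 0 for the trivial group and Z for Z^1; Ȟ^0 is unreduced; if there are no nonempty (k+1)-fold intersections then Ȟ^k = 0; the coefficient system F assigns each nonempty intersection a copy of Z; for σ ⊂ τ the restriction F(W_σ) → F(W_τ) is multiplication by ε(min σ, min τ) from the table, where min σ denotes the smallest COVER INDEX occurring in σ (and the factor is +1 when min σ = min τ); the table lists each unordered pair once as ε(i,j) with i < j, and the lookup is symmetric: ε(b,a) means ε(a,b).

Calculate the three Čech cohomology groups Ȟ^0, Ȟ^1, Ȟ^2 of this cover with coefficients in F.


Ȟ^0(U;F) ≅ Z, Ȟ^1(U;F) ≅ Z, Ȟ^2(U;F) ≅ 0

intersection data:
  W12={h} W14={d} W23={f} W34={g}
C dims 4,4; δ0: rk 3, SNF 1^3
Ȟ^0 = (4 − 3) − 0 = 1, so Ȟ^0 ≅ Z
Ȟ^1 = (4 − 0) − 3 = 1, so Ȟ^1 ≅ Z
Ȟ^2 = (0 − 0) − 0 = 0, so Ȟ^2 ≅ 0


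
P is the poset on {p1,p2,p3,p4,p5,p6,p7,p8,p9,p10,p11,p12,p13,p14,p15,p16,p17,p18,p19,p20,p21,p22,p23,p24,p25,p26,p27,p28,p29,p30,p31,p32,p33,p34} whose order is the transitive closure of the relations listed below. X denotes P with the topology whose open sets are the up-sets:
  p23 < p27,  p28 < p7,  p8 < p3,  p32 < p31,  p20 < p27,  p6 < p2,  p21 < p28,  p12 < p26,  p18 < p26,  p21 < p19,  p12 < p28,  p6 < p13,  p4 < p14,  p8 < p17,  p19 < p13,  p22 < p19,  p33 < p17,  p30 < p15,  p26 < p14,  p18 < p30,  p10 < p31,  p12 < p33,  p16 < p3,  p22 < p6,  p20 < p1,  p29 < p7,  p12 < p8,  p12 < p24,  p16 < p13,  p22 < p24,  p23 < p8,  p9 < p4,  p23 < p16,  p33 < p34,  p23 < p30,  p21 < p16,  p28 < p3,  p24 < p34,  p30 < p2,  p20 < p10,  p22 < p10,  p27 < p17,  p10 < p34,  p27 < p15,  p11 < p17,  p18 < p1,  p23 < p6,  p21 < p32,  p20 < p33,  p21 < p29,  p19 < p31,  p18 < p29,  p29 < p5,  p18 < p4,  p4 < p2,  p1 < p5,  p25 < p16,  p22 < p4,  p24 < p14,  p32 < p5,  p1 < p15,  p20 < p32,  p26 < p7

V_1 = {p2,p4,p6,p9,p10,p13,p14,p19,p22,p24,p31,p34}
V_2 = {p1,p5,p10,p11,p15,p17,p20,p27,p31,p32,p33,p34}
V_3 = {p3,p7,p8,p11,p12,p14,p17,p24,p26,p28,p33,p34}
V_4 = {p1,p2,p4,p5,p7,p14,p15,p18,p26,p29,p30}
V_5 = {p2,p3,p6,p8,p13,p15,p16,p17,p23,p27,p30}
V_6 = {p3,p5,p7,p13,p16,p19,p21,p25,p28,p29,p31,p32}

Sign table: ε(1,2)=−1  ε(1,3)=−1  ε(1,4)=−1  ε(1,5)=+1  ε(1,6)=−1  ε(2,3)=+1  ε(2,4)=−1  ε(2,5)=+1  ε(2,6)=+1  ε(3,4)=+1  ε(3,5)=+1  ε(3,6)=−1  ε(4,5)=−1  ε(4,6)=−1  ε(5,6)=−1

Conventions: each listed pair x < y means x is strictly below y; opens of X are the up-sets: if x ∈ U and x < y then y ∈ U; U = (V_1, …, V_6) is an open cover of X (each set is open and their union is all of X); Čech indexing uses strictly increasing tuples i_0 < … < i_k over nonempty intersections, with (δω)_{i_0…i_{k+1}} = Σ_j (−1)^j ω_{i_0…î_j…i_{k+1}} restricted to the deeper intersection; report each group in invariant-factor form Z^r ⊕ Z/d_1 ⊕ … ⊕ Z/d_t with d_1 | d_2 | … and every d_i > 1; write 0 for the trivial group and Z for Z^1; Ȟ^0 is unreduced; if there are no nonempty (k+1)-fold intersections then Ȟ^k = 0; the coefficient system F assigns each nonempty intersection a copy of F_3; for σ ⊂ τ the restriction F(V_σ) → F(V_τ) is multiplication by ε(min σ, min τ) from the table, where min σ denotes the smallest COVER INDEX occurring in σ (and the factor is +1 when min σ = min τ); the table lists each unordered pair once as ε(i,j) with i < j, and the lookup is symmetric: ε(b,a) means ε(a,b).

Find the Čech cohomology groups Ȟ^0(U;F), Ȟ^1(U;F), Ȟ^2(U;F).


nerve of the cover:
  V12={p10,p31,p34} V13={p14,p24,p34} V14={p2,p4,p14} V15={p2,p6,p13} V16={p13,p19,p31} V23={p11,p17,p33,p34} V24={p1,p5,p15} V25={p15,p17,p27} V26={p5,p31,p32} V34={p7,p14,p26} V35={p3,p8,p17} V36={p3,p7,p28} V45={p2,p15,p30} V46={p5,p7,p29} V56={p3,p13,p16}
  V123={p34} V126={p31} V134={p14} V145={p2} V156={p13} V235={p17} V245={p15} V246={p5} V346={p7} V356={p3}
C dims 6,15,10; δ0: rk_F3 6; δ1: rk_F3 9
Ȟ^0 = (6 − 6) − 0 = 0, so Ȟ^0 ≅ 0
Ȟ^1 = (15 − 9) − 6 = 0, so Ȟ^1 ≅ 0
Ȟ^2 = (10 − 0) − 9 = 1, so Ȟ^2 ≅ Z/3

Ȟ^0 = 0,  Ȟ^1 = 0,  Ȟ^2 = Z/3


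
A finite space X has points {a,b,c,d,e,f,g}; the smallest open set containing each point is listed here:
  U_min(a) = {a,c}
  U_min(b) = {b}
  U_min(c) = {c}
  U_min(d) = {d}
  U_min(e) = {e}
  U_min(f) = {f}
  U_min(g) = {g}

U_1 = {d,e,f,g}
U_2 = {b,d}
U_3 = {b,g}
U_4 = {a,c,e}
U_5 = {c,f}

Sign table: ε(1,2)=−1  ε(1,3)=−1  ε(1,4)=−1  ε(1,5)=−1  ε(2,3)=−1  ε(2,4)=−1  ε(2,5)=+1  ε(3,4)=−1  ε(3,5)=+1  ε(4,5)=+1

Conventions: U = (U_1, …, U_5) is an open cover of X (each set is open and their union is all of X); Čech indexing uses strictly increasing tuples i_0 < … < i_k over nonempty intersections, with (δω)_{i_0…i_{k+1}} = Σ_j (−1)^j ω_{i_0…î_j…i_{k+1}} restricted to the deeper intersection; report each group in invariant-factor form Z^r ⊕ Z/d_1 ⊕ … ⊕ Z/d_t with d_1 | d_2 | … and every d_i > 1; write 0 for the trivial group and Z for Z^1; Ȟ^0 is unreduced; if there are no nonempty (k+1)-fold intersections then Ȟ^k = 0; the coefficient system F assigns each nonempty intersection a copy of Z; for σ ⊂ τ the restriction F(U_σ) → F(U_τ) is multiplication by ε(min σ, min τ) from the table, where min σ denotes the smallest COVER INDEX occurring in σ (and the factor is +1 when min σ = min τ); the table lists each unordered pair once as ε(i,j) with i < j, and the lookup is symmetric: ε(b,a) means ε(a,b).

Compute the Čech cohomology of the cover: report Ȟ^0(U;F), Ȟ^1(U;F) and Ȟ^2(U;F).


Ȟ^0 = 0, Ȟ^1 = Z ⊕ Z/2, Ȟ^2 = 0

nerve simplices:
  U12={d} U13={g} U14={e} U15={f} U23={b} U45={c}
C dims 5,6; δ0: rk 5, SNF 1^4·2
degree 0: 5−5−0 = 0 → Ȟ^0 ≅ 0
degree 1: 6−0−5 = 1 plus torsion [2] → Ȟ^1 ≅ Z ⊕ Z/2
degree 2: 0−0−0 = 0 → Ȟ^2 ≅ 0
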